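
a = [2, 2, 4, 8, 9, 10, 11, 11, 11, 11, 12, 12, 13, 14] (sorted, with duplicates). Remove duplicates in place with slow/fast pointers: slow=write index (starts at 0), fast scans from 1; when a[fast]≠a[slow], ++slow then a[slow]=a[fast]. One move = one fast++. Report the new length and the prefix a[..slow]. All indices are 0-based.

length 9; prefix = [2, 4, 8, 9, 10, 11, 12, 13, 14]

(s=0,f=1) a[fast]=2=a[slow] dup → fast++
(s=0,f=2) a[fast]=4≠a[slow]=2 write a[1]=4 → slow++,fast++
(s=1,f=3) a[fast]=8≠a[slow]=4 write a[2]=8 → slow++,fast++
(s=2,f=4) a[fast]=9≠a[slow]=8 write a[3]=9 → slow++,fast++
(s=3,f=5) a[fast]=10≠a[slow]=9 write a[4]=10 → slow++,fast++
(s=4,f=6) a[fast]=11≠a[slow]=10 write a[5]=11 → slow++,fast++
(s=5,f=7) a[fast]=11=a[slow] dup → fast++
(s=5,f=8) a[fast]=11=a[slow] dup → fast++
(s=5,f=9) a[fast]=11=a[slow] dup → fast++
(s=5,f=10) a[fast]=12≠a[slow]=11 write a[6]=12 → slow++,fast++
(s=6,f=11) a[fast]=12=a[slow] dup → fast++
(s=6,f=12) a[fast]=13≠a[slow]=12 write a[7]=13 → slow++,fast++
(s=7,f=13) a[fast]=14≠a[slow]=13 write a[8]=14 → slow++,fast++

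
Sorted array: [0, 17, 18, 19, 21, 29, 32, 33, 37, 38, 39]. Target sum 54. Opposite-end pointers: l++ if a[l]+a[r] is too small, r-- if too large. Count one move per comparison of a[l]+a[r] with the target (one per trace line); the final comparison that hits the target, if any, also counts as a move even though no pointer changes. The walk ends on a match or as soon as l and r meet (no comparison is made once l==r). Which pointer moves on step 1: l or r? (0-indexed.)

l

[0,10] 0+39=39 <54 → l++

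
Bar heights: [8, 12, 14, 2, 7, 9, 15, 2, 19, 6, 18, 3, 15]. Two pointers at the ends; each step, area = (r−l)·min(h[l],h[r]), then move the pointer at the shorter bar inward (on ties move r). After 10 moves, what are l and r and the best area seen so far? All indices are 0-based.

l=8, r=10, best area=140

[0,12] min(8,15)*12=96 best=96 * → l++
[1,12] min(12,15)*11=132 best=132 * → l++
[2,12] min(14,15)*10=140 best=140 * → l++
[3,12] min(2,15)*9=18 best=140 → l++
[4,12] min(7,15)*8=56 best=140 → l++
[5,12] min(9,15)*7=63 best=140 → l++
[6,12] min(15,15)*6=90 best=140 → r--
[6,11] min(15,3)*5=15 best=140 → r--
[6,10] min(15,18)*4=60 best=140 → l++
[7,10] min(2,18)*3=6 best=140 → l++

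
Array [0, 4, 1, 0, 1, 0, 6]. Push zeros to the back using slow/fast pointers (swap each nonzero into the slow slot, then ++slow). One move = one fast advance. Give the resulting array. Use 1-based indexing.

[4, 1, 1, 6, 0, 0, 0]

slow=1 fast=1: a[fast]=0, fast++
slow=1 fast=2: a[fast]=4≠0 swap→a[1]=4, slow++,fast++
slow=2 fast=3: a[fast]=1≠0 swap→a[2]=1, slow++,fast++
slow=3 fast=4: a[fast]=0, fast++
slow=3 fast=5: a[fast]=1≠0 swap→a[3]=1, slow++,fast++
slow=4 fast=6: a[fast]=0, fast++
slow=4 fast=7: a[fast]=6≠0 swap→a[4]=6, slow++,fast++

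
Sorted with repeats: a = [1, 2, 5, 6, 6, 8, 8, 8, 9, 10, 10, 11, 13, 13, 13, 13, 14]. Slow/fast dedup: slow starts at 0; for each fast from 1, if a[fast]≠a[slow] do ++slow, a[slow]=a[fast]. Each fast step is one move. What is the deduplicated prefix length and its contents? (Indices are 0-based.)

slow=0 fast=1: a[fast]=2≠a[slow]=1 write a[1]=2, slow++,fast++
slow=1 fast=2: a[fast]=5≠a[slow]=2 write a[2]=5, slow++,fast++
slow=2 fast=3: a[fast]=6≠a[slow]=5 write a[3]=6, slow++,fast++
slow=3 fast=4: a[fast]=6=a[slow] dup, fast++
slow=3 fast=5: a[fast]=8≠a[slow]=6 write a[4]=8, slow++,fast++
slow=4 fast=6: a[fast]=8=a[slow] dup, fast++
slow=4 fast=7: a[fast]=8=a[slow] dup, fast++
slow=4 fast=8: a[fast]=9≠a[slow]=8 write a[5]=9, slow++,fast++
slow=5 fast=9: a[fast]=10≠a[slow]=9 write a[6]=10, slow++,fast++
slow=6 fast=10: a[fast]=10=a[slow] dup, fast++
slow=6 fast=11: a[fast]=11≠a[slow]=10 write a[7]=11, slow++,fast++
slow=7 fast=12: a[fast]=13≠a[slow]=11 write a[8]=13, slow++,fast++
slow=8 fast=13: a[fast]=13=a[slow] dup, fast++
slow=8 fast=14: a[fast]=13=a[slow] dup, fast++
slow=8 fast=15: a[fast]=13=a[slow] dup, fast++
slow=8 fast=16: a[fast]=14≠a[slow]=13 write a[9]=14, slow++,fast++

length 10; prefix = [1, 2, 5, 6, 8, 9, 10, 11, 13, 14]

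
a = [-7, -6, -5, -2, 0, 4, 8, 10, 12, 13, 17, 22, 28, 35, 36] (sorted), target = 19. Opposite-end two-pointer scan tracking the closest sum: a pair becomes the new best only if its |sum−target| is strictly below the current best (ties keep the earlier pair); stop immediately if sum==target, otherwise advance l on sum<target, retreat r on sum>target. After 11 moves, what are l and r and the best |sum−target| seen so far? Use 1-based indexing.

l=7, r=10, best |Δ|=1

[1,15] -7+36=29 d=10 * → r--
[1,14] -7+35=28 d=9 * → r--
[1,13] -7+28=21 d=2 * → r--
[1,12] -7+22=15 d=4 → l++
[2,12] -6+22=16 d=3 → l++
[3,12] -5+22=17 d=2 → l++
[4,12] -2+22=20 d=1 * → r--
[4,11] -2+17=15 d=4 → l++
[5,11] 0+17=17 d=2 → l++
[6,11] 4+17=21 d=2 → r--
[6,10] 4+13=17 d=2 → l++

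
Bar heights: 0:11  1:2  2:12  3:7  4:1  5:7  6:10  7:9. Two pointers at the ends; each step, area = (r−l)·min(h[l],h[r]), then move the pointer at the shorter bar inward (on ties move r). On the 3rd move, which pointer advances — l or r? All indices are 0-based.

r

[0,7] min(11,9)*7=63 best=63 * → r--
[0,6] min(11,10)*6=60 best=63 → r--
[0,5] min(11,7)*5=35 best=63 → r--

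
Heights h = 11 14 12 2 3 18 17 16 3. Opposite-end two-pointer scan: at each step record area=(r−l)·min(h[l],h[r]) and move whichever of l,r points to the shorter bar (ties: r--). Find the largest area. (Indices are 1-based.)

max area = 84

[1,9] min(11,3)*8=24 best=24 * → r--
[1,8] min(11,16)*7=77 best=77 * → l++
[2,8] min(14,16)*6=84 best=84 * → l++
[3,8] min(12,16)*5=60 best=84 → l++
[4,8] min(2,16)*4=8 best=84 → l++
[5,8] min(3,16)*3=9 best=84 → l++
[6,8] min(18,16)*2=32 best=84 → r--
[6,7] min(18,17)*1=17 best=84 → r--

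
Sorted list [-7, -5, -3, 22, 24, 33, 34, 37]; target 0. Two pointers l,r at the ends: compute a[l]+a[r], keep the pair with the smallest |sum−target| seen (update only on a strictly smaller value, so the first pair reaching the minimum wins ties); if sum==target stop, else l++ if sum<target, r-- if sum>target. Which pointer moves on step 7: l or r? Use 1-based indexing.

l=1 r=8: -7+37=30 d=30 *, r--
l=1 r=7: -7+34=27 d=27 *, r--
l=1 r=6: -7+33=26 d=26 *, r--
l=1 r=5: -7+24=17 d=17 *, r--
l=1 r=4: -7+22=15 d=15 *, r--
l=1 r=3: -7+-3=-10 d=10 *, l++
l=2 r=3: -5+-3=-8 d=8 *, l++

l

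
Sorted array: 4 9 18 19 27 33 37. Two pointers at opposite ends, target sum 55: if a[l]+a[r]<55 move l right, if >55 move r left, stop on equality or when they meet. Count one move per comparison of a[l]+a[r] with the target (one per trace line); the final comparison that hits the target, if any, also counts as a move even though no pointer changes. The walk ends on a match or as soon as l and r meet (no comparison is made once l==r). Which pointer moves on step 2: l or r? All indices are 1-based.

[1,7] 4+37=41 <55 → l++
[2,7] 9+37=46 <55 → l++

l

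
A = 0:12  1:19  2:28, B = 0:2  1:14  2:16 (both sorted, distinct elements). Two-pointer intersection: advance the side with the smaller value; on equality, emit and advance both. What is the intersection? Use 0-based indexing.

i=0 j=0: 12>2, j++
i=0 j=1: 12<14, i++
i=1 j=1: 19>14, j++
i=1 j=2: 19>16, j++

intersection = []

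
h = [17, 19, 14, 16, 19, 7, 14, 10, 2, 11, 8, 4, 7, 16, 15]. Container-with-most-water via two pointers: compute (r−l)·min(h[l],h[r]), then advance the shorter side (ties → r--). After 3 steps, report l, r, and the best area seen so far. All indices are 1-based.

l=1 r=15: min(17,15)*14=210 best=210 *, r--
l=1 r=14: min(17,16)*13=208 best=210, r--
l=1 r=13: min(17,7)*12=84 best=210, r--

l=1, r=12, best area=210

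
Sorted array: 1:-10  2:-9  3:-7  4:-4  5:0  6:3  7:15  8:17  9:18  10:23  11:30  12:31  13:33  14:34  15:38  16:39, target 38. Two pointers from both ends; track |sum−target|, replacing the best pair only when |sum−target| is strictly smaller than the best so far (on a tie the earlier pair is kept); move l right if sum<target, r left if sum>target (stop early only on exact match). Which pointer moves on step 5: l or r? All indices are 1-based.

r

[1,16] -10+39=29 d=9 * → l++
[2,16] -9+39=30 d=8 * → l++
[3,16] -7+39=32 d=6 * → l++
[4,16] -4+39=35 d=3 * → l++
[5,16] 0+39=39 d=1 * → r--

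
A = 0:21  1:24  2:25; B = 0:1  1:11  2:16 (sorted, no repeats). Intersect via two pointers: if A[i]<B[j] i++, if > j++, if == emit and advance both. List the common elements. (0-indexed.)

i=0 j=0: 21>1, j++
i=0 j=1: 21>11, j++
i=0 j=2: 21>16, j++

intersection = []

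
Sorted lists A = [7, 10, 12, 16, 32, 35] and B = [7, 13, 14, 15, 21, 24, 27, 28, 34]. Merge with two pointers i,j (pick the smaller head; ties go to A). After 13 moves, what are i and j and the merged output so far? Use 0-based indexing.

i=5, j=8, merged so far=[7, 7, 10, 12, 13, 14, 15, 16, 21, 24, 27, 28, 32]

[i=0,j=0] A[i]=7<=B[j]=7 take 7 → i++
[i=1,j=0] A[i]=10>B[j]=7 take 7 → j++
[i=1,j=1] A[i]=10<=B[j]=13 take 10 → i++
[i=2,j=1] A[i]=12<=B[j]=13 take 12 → i++
[i=3,j=1] A[i]=16>B[j]=13 take 13 → j++
[i=3,j=2] A[i]=16>B[j]=14 take 14 → j++
[i=3,j=3] A[i]=16>B[j]=15 take 15 → j++
[i=3,j=4] A[i]=16<=B[j]=21 take 16 → i++
[i=4,j=4] A[i]=32>B[j]=21 take 21 → j++
[i=4,j=5] A[i]=32>B[j]=24 take 24 → j++
[i=4,j=6] A[i]=32>B[j]=27 take 27 → j++
[i=4,j=7] A[i]=32>B[j]=28 take 28 → j++
[i=4,j=8] A[i]=32<=B[j]=34 take 32 → i++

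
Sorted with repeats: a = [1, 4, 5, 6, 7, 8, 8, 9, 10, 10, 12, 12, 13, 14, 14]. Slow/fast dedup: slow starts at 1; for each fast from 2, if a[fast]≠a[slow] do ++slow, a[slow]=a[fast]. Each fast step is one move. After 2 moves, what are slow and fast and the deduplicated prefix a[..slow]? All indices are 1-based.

slow=3, fast=4, prefix=[1, 4, 5]

slow=1 fast=2: a[fast]=4≠a[slow]=1 write a[2]=4, slow++,fast++
slow=2 fast=3: a[fast]=5≠a[slow]=4 write a[3]=5, slow++,fast++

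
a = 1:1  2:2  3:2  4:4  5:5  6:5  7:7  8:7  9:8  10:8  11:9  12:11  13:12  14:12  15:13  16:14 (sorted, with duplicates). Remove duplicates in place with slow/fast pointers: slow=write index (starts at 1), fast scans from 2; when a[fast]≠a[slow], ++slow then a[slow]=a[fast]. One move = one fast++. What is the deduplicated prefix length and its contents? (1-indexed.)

length 11; prefix = [1, 2, 4, 5, 7, 8, 9, 11, 12, 13, 14]

(s=1,f=2) a[fast]=2≠a[slow]=1 write a[2]=2 → slow++,fast++
(s=2,f=3) a[fast]=2=a[slow] dup → fast++
(s=2,f=4) a[fast]=4≠a[slow]=2 write a[3]=4 → slow++,fast++
(s=3,f=5) a[fast]=5≠a[slow]=4 write a[4]=5 → slow++,fast++
(s=4,f=6) a[fast]=5=a[slow] dup → fast++
(s=4,f=7) a[fast]=7≠a[slow]=5 write a[5]=7 → slow++,fast++
(s=5,f=8) a[fast]=7=a[slow] dup → fast++
(s=5,f=9) a[fast]=8≠a[slow]=7 write a[6]=8 → slow++,fast++
(s=6,f=10) a[fast]=8=a[slow] dup → fast++
(s=6,f=11) a[fast]=9≠a[slow]=8 write a[7]=9 → slow++,fast++
(s=7,f=12) a[fast]=11≠a[slow]=9 write a[8]=11 → slow++,fast++
(s=8,f=13) a[fast]=12≠a[slow]=11 write a[9]=12 → slow++,fast++
(s=9,f=14) a[fast]=12=a[slow] dup → fast++
(s=9,f=15) a[fast]=13≠a[slow]=12 write a[10]=13 → slow++,fast++
(s=10,f=16) a[fast]=14≠a[slow]=13 write a[11]=14 → slow++,fast++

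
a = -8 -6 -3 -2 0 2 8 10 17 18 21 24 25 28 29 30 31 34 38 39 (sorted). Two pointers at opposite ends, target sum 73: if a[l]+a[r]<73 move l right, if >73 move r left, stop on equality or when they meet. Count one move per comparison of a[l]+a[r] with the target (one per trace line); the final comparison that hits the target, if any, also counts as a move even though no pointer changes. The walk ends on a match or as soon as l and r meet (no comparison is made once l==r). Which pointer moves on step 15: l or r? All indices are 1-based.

l

l=1 r=20: -8+39=31 <73, l++
l=2 r=20: -6+39=33 <73, l++
l=3 r=20: -3+39=36 <73, l++
l=4 r=20: -2+39=37 <73, l++
l=5 r=20: 0+39=39 <73, l++
l=6 r=20: 2+39=41 <73, l++
l=7 r=20: 8+39=47 <73, l++
l=8 r=20: 10+39=49 <73, l++
l=9 r=20: 17+39=56 <73, l++
l=10 r=20: 18+39=57 <73, l++
l=11 r=20: 21+39=60 <73, l++
l=12 r=20: 24+39=63 <73, l++
l=13 r=20: 25+39=64 <73, l++
l=14 r=20: 28+39=67 <73, l++
l=15 r=20: 29+39=68 <73, l++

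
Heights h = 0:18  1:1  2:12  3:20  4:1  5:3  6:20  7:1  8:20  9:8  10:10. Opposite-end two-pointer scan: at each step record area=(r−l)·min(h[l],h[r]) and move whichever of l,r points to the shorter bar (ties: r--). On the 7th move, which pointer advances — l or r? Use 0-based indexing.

r

l=0 r=10: min(18,10)*10=100 best=100 *, r--
l=0 r=9: min(18,8)*9=72 best=100, r--
l=0 r=8: min(18,20)*8=144 best=144 *, l++
l=1 r=8: min(1,20)*7=7 best=144, l++
l=2 r=8: min(12,20)*6=72 best=144, l++
l=3 r=8: min(20,20)*5=100 best=144, r--
l=3 r=7: min(20,1)*4=4 best=144, r--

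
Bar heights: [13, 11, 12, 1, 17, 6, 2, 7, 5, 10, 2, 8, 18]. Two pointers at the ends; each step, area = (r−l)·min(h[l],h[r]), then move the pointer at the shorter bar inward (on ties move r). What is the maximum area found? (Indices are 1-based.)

max area = 156

[1,13] min(13,18)*12=156 best=156 * → l++
[2,13] min(11,18)*11=121 best=156 → l++
[3,13] min(12,18)*10=120 best=156 → l++
[4,13] min(1,18)*9=9 best=156 → l++
[5,13] min(17,18)*8=136 best=156 → l++
[6,13] min(6,18)*7=42 best=156 → l++
[7,13] min(2,18)*6=12 best=156 → l++
[8,13] min(7,18)*5=35 best=156 → l++
[9,13] min(5,18)*4=20 best=156 → l++
[10,13] min(10,18)*3=30 best=156 → l++
[11,13] min(2,18)*2=4 best=156 → l++
[12,13] min(8,18)*1=8 best=156 → l++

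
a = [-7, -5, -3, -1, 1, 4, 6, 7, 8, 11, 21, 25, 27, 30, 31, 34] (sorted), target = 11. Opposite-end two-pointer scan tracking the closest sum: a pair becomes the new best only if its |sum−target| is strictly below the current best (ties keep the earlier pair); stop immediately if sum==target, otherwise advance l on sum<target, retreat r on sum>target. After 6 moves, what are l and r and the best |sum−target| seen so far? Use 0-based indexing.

l=0, r=9, best |Δ|=3

l=0 r=15: -7+34=27 d=16 *, r--
l=0 r=14: -7+31=24 d=13 *, r--
l=0 r=13: -7+30=23 d=12 *, r--
l=0 r=12: -7+27=20 d=9 *, r--
l=0 r=11: -7+25=18 d=7 *, r--
l=0 r=10: -7+21=14 d=3 *, r--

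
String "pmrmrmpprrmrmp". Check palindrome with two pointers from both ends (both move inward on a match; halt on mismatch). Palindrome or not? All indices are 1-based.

not a palindrome (mismatch at 6,9)

l=1 r=14: 'p'=='p', l++,r--
l=2 r=13: 'm'=='m', l++,r--
l=3 r=12: 'r'=='r', l++,r--
l=4 r=11: 'm'=='m', l++,r--
l=5 r=10: 'r'=='r', l++,r--
l=6 r=9: 'm'!='r', stop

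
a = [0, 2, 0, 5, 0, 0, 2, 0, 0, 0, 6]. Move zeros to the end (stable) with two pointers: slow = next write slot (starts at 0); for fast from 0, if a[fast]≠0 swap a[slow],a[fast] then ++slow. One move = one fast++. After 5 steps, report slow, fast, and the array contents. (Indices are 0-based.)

slow=2, fast=5, a=[2, 5, 0, 0, 0, 0, 2, 0, 0, 0, 6]

(s=0,f=0) a[fast]=0 → fast++
(s=0,f=1) a[fast]=2≠0 swap→a[0]=2 → slow++,fast++
(s=1,f=2) a[fast]=0 → fast++
(s=1,f=3) a[fast]=5≠0 swap→a[1]=5 → slow++,fast++
(s=2,f=4) a[fast]=0 → fast++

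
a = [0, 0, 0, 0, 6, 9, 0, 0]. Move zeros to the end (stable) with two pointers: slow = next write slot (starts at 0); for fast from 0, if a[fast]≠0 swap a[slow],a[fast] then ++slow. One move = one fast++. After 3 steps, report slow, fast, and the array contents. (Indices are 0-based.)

slow=0, fast=3, a=[0, 0, 0, 0, 6, 9, 0, 0]

(s=0,f=0) a[fast]=0 → fast++
(s=0,f=1) a[fast]=0 → fast++
(s=0,f=2) a[fast]=0 → fast++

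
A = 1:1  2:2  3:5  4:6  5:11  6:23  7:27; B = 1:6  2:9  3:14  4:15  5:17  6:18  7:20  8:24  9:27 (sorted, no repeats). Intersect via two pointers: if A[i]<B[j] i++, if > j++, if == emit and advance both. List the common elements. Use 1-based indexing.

i=1 j=1: 1<6, i++
i=2 j=1: 2<6, i++
i=3 j=1: 5<6, i++
i=4 j=1: 6==6 emit, i++,j++
i=5 j=2: 11>9, j++
i=5 j=3: 11<14, i++
i=6 j=3: 23>14, j++
i=6 j=4: 23>15, j++
i=6 j=5: 23>17, j++
i=6 j=6: 23>18, j++
i=6 j=7: 23>20, j++
i=6 j=8: 23<24, i++
i=7 j=8: 27>24, j++
i=7 j=9: 27==27 emit, i++,j++

intersection = [6, 27]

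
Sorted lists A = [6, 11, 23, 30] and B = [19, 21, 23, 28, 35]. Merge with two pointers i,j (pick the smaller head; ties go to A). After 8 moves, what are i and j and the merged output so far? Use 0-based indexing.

i=0 j=0: A[i]=6<=B[j]=19 take 6, i++
i=1 j=0: A[i]=11<=B[j]=19 take 11, i++
i=2 j=0: A[i]=23>B[j]=19 take 19, j++
i=2 j=1: A[i]=23>B[j]=21 take 21, j++
i=2 j=2: A[i]=23<=B[j]=23 take 23, i++
i=3 j=2: A[i]=30>B[j]=23 take 23, j++
i=3 j=3: A[i]=30>B[j]=28 take 28, j++
i=3 j=4: A[i]=30<=B[j]=35 take 30, i++

i=4, j=4, merged so far=[6, 11, 19, 21, 23, 23, 28, 30]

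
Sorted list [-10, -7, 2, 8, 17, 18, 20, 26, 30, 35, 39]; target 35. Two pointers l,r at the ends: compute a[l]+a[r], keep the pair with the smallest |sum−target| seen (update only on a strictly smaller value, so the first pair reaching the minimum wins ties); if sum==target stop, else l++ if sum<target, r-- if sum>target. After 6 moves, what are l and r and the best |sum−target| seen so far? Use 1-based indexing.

l=1 r=11: -10+39=29 d=6 *, l++
l=2 r=11: -7+39=32 d=3 *, l++
l=3 r=11: 2+39=41 d=6, r--
l=3 r=10: 2+35=37 d=2 *, r--
l=3 r=9: 2+30=32 d=3, l++
l=4 r=9: 8+30=38 d=3, r--

l=4, r=8, best |Δ|=2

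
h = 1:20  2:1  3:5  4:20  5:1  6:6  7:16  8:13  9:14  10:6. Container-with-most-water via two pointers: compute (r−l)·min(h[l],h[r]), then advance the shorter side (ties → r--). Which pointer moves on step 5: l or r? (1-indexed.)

l=1 r=10: min(20,6)*9=54 best=54 *, r--
l=1 r=9: min(20,14)*8=112 best=112 *, r--
l=1 r=8: min(20,13)*7=91 best=112, r--
l=1 r=7: min(20,16)*6=96 best=112, r--
l=1 r=6: min(20,6)*5=30 best=112, r--

r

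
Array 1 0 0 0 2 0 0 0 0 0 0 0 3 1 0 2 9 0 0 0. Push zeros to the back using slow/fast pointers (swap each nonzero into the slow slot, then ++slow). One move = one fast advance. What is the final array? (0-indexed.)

[1, 2, 3, 1, 2, 9, 0, 0, 0, 0, 0, 0, 0, 0, 0, 0, 0, 0, 0, 0]

slow=0 fast=0: a[fast]=1≠0 swap→a[0]=1, slow++,fast++
slow=1 fast=1: a[fast]=0, fast++
slow=1 fast=2: a[fast]=0, fast++
slow=1 fast=3: a[fast]=0, fast++
slow=1 fast=4: a[fast]=2≠0 swap→a[1]=2, slow++,fast++
slow=2 fast=5: a[fast]=0, fast++
slow=2 fast=6: a[fast]=0, fast++
slow=2 fast=7: a[fast]=0, fast++
slow=2 fast=8: a[fast]=0, fast++
slow=2 fast=9: a[fast]=0, fast++
slow=2 fast=10: a[fast]=0, fast++
slow=2 fast=11: a[fast]=0, fast++
slow=2 fast=12: a[fast]=3≠0 swap→a[2]=3, slow++,fast++
slow=3 fast=13: a[fast]=1≠0 swap→a[3]=1, slow++,fast++
slow=4 fast=14: a[fast]=0, fast++
slow=4 fast=15: a[fast]=2≠0 swap→a[4]=2, slow++,fast++
slow=5 fast=16: a[fast]=9≠0 swap→a[5]=9, slow++,fast++
slow=6 fast=17: a[fast]=0, fast++
slow=6 fast=18: a[fast]=0, fast++
slow=6 fast=19: a[fast]=0, fast++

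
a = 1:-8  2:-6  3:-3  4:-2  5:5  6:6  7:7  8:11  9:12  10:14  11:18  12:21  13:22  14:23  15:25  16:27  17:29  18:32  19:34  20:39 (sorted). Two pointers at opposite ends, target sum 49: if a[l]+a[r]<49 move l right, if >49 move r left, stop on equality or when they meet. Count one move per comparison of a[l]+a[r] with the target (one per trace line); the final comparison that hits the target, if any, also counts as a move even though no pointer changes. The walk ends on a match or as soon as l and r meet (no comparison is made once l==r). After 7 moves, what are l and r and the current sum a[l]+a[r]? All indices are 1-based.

[1,20] -8+39=31 <49 → l++
[2,20] -6+39=33 <49 → l++
[3,20] -3+39=36 <49 → l++
[4,20] -2+39=37 <49 → l++
[5,20] 5+39=44 <49 → l++
[6,20] 6+39=45 <49 → l++
[7,20] 7+39=46 <49 → l++

l=8, r=20, sum=50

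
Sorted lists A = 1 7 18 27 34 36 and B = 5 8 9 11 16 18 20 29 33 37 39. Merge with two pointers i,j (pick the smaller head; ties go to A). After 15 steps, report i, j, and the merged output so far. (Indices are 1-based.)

i=7, j=10, merged so far=[1, 5, 7, 8, 9, 11, 16, 18, 18, 20, 27, 29, 33, 34, 36]

[i=1,j=1] A[i]=1<=B[j]=5 take 1 → i++
[i=2,j=1] A[i]=7>B[j]=5 take 5 → j++
[i=2,j=2] A[i]=7<=B[j]=8 take 7 → i++
[i=3,j=2] A[i]=18>B[j]=8 take 8 → j++
[i=3,j=3] A[i]=18>B[j]=9 take 9 → j++
[i=3,j=4] A[i]=18>B[j]=11 take 11 → j++
[i=3,j=5] A[i]=18>B[j]=16 take 16 → j++
[i=3,j=6] A[i]=18<=B[j]=18 take 18 → i++
[i=4,j=6] A[i]=27>B[j]=18 take 18 → j++
[i=4,j=7] A[i]=27>B[j]=20 take 20 → j++
[i=4,j=8] A[i]=27<=B[j]=29 take 27 → i++
[i=5,j=8] A[i]=34>B[j]=29 take 29 → j++
[i=5,j=9] A[i]=34>B[j]=33 take 33 → j++
[i=5,j=10] A[i]=34<=B[j]=37 take 34 → i++
[i=6,j=10] A[i]=36<=B[j]=37 take 36 → i++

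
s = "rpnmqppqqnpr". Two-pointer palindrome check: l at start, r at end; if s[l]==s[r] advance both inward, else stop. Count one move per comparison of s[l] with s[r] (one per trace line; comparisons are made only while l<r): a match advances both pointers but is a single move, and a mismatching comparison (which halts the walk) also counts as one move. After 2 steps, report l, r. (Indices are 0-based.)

l=2, r=9

l=0 r=11: 'r'=='r', l++,r--
l=1 r=10: 'p'=='p', l++,r--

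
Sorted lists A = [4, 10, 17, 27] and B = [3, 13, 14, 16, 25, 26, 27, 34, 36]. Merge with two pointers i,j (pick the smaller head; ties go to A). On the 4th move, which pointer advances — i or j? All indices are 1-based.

i=1 j=1: A[i]=4>B[j]=3 take 3, j++
i=1 j=2: A[i]=4<=B[j]=13 take 4, i++
i=2 j=2: A[i]=10<=B[j]=13 take 10, i++
i=3 j=2: A[i]=17>B[j]=13 take 13, j++

j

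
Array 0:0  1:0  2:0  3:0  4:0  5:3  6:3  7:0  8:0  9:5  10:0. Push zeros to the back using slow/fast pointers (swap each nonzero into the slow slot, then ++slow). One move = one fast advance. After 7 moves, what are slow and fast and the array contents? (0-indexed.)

slow=0 fast=0: a[fast]=0, fast++
slow=0 fast=1: a[fast]=0, fast++
slow=0 fast=2: a[fast]=0, fast++
slow=0 fast=3: a[fast]=0, fast++
slow=0 fast=4: a[fast]=0, fast++
slow=0 fast=5: a[fast]=3≠0 swap→a[0]=3, slow++,fast++
slow=1 fast=6: a[fast]=3≠0 swap→a[1]=3, slow++,fast++

slow=2, fast=7, a=[3, 3, 0, 0, 0, 0, 0, 0, 0, 5, 0]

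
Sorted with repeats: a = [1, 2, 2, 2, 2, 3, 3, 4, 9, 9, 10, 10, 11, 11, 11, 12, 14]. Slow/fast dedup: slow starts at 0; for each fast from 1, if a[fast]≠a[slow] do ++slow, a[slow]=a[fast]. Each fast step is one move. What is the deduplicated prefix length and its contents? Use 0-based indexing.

length 9; prefix = [1, 2, 3, 4, 9, 10, 11, 12, 14]

(s=0,f=1) a[fast]=2≠a[slow]=1 write a[1]=2 → slow++,fast++
(s=1,f=2) a[fast]=2=a[slow] dup → fast++
(s=1,f=3) a[fast]=2=a[slow] dup → fast++
(s=1,f=4) a[fast]=2=a[slow] dup → fast++
(s=1,f=5) a[fast]=3≠a[slow]=2 write a[2]=3 → slow++,fast++
(s=2,f=6) a[fast]=3=a[slow] dup → fast++
(s=2,f=7) a[fast]=4≠a[slow]=3 write a[3]=4 → slow++,fast++
(s=3,f=8) a[fast]=9≠a[slow]=4 write a[4]=9 → slow++,fast++
(s=4,f=9) a[fast]=9=a[slow] dup → fast++
(s=4,f=10) a[fast]=10≠a[slow]=9 write a[5]=10 → slow++,fast++
(s=5,f=11) a[fast]=10=a[slow] dup → fast++
(s=5,f=12) a[fast]=11≠a[slow]=10 write a[6]=11 → slow++,fast++
(s=6,f=13) a[fast]=11=a[slow] dup → fast++
(s=6,f=14) a[fast]=11=a[slow] dup → fast++
(s=6,f=15) a[fast]=12≠a[slow]=11 write a[7]=12 → slow++,fast++
(s=7,f=16) a[fast]=14≠a[slow]=12 write a[8]=14 → slow++,fast++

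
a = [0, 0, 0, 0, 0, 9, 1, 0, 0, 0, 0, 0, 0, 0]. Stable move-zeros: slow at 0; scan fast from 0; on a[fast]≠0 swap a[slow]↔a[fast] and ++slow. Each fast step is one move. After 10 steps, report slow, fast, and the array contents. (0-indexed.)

slow=0 fast=0: a[fast]=0, fast++
slow=0 fast=1: a[fast]=0, fast++
slow=0 fast=2: a[fast]=0, fast++
slow=0 fast=3: a[fast]=0, fast++
slow=0 fast=4: a[fast]=0, fast++
slow=0 fast=5: a[fast]=9≠0 swap→a[0]=9, slow++,fast++
slow=1 fast=6: a[fast]=1≠0 swap→a[1]=1, slow++,fast++
slow=2 fast=7: a[fast]=0, fast++
slow=2 fast=8: a[fast]=0, fast++
slow=2 fast=9: a[fast]=0, fast++

slow=2, fast=10, a=[9, 1, 0, 0, 0, 0, 0, 0, 0, 0, 0, 0, 0, 0]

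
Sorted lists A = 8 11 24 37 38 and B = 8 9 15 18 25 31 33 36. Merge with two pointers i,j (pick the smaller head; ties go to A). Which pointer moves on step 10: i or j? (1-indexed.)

i=1 j=1: A[i]=8<=B[j]=8 take 8, i++
i=2 j=1: A[i]=11>B[j]=8 take 8, j++
i=2 j=2: A[i]=11>B[j]=9 take 9, j++
i=2 j=3: A[i]=11<=B[j]=15 take 11, i++
i=3 j=3: A[i]=24>B[j]=15 take 15, j++
i=3 j=4: A[i]=24>B[j]=18 take 18, j++
i=3 j=5: A[i]=24<=B[j]=25 take 24, i++
i=4 j=5: A[i]=37>B[j]=25 take 25, j++
i=4 j=6: A[i]=37>B[j]=31 take 31, j++
i=4 j=7: A[i]=37>B[j]=33 take 33, j++

j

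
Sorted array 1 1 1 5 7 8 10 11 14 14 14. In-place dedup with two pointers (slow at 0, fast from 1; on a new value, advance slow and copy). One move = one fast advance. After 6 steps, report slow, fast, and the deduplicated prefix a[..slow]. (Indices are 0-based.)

slow=4, fast=7, prefix=[1, 5, 7, 8, 10]

(s=0,f=1) a[fast]=1=a[slow] dup → fast++
(s=0,f=2) a[fast]=1=a[slow] dup → fast++
(s=0,f=3) a[fast]=5≠a[slow]=1 write a[1]=5 → slow++,fast++
(s=1,f=4) a[fast]=7≠a[slow]=5 write a[2]=7 → slow++,fast++
(s=2,f=5) a[fast]=8≠a[slow]=7 write a[3]=8 → slow++,fast++
(s=3,f=6) a[fast]=10≠a[slow]=8 write a[4]=10 → slow++,fast++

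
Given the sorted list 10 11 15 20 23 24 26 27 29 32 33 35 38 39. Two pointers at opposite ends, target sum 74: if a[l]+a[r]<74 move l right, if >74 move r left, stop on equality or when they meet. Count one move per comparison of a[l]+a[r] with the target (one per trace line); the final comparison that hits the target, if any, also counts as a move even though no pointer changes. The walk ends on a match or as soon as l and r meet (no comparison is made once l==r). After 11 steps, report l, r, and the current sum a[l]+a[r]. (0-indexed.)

l=11, r=13, sum=74

[0,13] 10+39=49 <74 → l++
[1,13] 11+39=50 <74 → l++
[2,13] 15+39=54 <74 → l++
[3,13] 20+39=59 <74 → l++
[4,13] 23+39=62 <74 → l++
[5,13] 24+39=63 <74 → l++
[6,13] 26+39=65 <74 → l++
[7,13] 27+39=66 <74 → l++
[8,13] 29+39=68 <74 → l++
[9,13] 32+39=71 <74 → l++
[10,13] 33+39=72 <74 → l++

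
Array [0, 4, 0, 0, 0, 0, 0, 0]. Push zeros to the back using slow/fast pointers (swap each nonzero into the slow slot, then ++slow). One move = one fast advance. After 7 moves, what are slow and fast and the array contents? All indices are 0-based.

slow=1, fast=7, a=[4, 0, 0, 0, 0, 0, 0, 0]

(s=0,f=0) a[fast]=0 → fast++
(s=0,f=1) a[fast]=4≠0 swap→a[0]=4 → slow++,fast++
(s=1,f=2) a[fast]=0 → fast++
(s=1,f=3) a[fast]=0 → fast++
(s=1,f=4) a[fast]=0 → fast++
(s=1,f=5) a[fast]=0 → fast++
(s=1,f=6) a[fast]=0 → fast++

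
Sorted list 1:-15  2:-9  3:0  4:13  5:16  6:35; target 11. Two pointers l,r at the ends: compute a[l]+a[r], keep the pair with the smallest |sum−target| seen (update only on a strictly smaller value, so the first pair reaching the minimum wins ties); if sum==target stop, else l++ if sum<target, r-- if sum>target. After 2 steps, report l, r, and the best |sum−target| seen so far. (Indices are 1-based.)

l=2, r=5, best |Δ|=9

l=1 r=6: -15+35=20 d=9 *, r--
l=1 r=5: -15+16=1 d=10, l++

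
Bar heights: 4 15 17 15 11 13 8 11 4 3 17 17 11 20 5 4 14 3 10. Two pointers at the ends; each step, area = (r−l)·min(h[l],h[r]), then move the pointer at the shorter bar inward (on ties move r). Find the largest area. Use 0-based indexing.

[0,18] min(4,10)*18=72 best=72 * → l++
[1,18] min(15,10)*17=170 best=170 * → r--
[1,17] min(15,3)*16=48 best=170 → r--
[1,16] min(15,14)*15=210 best=210 * → r--
[1,15] min(15,4)*14=56 best=210 → r--
[1,14] min(15,5)*13=65 best=210 → r--
[1,13] min(15,20)*12=180 best=210 → l++
[2,13] min(17,20)*11=187 best=210 → l++
[3,13] min(15,20)*10=150 best=210 → l++
[4,13] min(11,20)*9=99 best=210 → l++
[5,13] min(13,20)*8=104 best=210 → l++
[6,13] min(8,20)*7=56 best=210 → l++
[7,13] min(11,20)*6=66 best=210 → l++
[8,13] min(4,20)*5=20 best=210 → l++
[9,13] min(3,20)*4=12 best=210 → l++
[10,13] min(17,20)*3=51 best=210 → l++
[11,13] min(17,20)*2=34 best=210 → l++
[12,13] min(11,20)*1=11 best=210 → l++

max area = 210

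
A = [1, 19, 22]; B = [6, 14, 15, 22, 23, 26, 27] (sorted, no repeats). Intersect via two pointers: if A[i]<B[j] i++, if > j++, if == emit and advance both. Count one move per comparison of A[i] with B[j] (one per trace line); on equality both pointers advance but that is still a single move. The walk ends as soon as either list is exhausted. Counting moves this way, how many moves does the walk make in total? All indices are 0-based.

[i=0,j=0] 1<6 → i++
[i=1,j=0] 19>6 → j++
[i=1,j=1] 19>14 → j++
[i=1,j=2] 19>15 → j++
[i=1,j=3] 19<22 → i++
[i=2,j=3] 22==22 emit → i++,j++

6 moves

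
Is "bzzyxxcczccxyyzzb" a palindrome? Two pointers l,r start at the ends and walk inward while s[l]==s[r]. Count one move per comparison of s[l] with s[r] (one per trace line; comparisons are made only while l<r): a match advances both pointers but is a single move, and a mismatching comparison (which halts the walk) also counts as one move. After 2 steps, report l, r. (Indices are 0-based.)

[0,16] 'b'=='b' → l++,r--
[1,15] 'z'=='z' → l++,r--

l=2, r=14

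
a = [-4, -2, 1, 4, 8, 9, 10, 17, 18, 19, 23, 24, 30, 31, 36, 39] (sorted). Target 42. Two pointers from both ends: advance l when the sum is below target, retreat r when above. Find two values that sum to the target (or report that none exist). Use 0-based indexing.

(18, 24)

[0,15] -4+39=35 <42 → l++
[1,15] -2+39=37 <42 → l++
[2,15] 1+39=40 <42 → l++
[3,15] 4+39=43 >42 → r--
[3,14] 4+36=40 <42 → l++
[4,14] 8+36=44 >42 → r--
[4,13] 8+31=39 <42 → l++
[5,13] 9+31=40 <42 → l++
[6,13] 10+31=41 <42 → l++
[7,13] 17+31=48 >42 → r--
[7,12] 17+30=47 >42 → r--
[7,11] 17+24=41 <42 → l++
[8,11] 18+24=42 → found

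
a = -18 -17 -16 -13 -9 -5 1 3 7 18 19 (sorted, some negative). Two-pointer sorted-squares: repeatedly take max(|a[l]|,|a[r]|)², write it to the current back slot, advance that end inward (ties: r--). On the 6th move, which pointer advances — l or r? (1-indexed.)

[1,11] |-18|<=|19| out[11]=361 → r--
[1,10] |-18|<=|18| out[10]=324 → r--
[1,9] |-18|>|7| out[9]=324 → l++
[2,9] |-17|>|7| out[8]=289 → l++
[3,9] |-16|>|7| out[7]=256 → l++
[4,9] |-13|>|7| out[6]=169 → l++

l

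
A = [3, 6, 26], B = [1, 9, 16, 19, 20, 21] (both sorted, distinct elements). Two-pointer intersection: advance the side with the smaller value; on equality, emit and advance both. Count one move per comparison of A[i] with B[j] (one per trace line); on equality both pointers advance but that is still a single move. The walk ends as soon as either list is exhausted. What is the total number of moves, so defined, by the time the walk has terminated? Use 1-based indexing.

[i=1,j=1] 3>1 → j++
[i=1,j=2] 3<9 → i++
[i=2,j=2] 6<9 → i++
[i=3,j=2] 26>9 → j++
[i=3,j=3] 26>16 → j++
[i=3,j=4] 26>19 → j++
[i=3,j=5] 26>20 → j++
[i=3,j=6] 26>21 → j++

8 moves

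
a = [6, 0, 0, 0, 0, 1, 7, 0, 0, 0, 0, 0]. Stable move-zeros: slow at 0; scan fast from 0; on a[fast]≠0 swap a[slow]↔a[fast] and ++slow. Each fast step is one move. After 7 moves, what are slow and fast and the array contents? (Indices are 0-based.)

slow=3, fast=7, a=[6, 1, 7, 0, 0, 0, 0, 0, 0, 0, 0, 0]

slow=0 fast=0: a[fast]=6≠0 swap→a[0]=6, slow++,fast++
slow=1 fast=1: a[fast]=0, fast++
slow=1 fast=2: a[fast]=0, fast++
slow=1 fast=3: a[fast]=0, fast++
slow=1 fast=4: a[fast]=0, fast++
slow=1 fast=5: a[fast]=1≠0 swap→a[1]=1, slow++,fast++
slow=2 fast=6: a[fast]=7≠0 swap→a[2]=7, slow++,fast++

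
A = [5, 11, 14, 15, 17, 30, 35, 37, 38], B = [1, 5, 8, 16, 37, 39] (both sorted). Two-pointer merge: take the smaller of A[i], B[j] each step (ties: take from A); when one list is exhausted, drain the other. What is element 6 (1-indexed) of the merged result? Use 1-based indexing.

[i=1,j=1] A[i]=5>B[j]=1 take 1 → j++
[i=1,j=2] A[i]=5<=B[j]=5 take 5 → i++
[i=2,j=2] A[i]=11>B[j]=5 take 5 → j++
[i=2,j=3] A[i]=11>B[j]=8 take 8 → j++
[i=2,j=4] A[i]=11<=B[j]=16 take 11 → i++
[i=3,j=4] A[i]=14<=B[j]=16 take 14 → i++
[i=4,j=4] A[i]=15<=B[j]=16 take 15 → i++
[i=5,j=4] A[i]=17>B[j]=16 take 16 → j++
[i=5,j=5] A[i]=17<=B[j]=37 take 17 → i++
[i=6,j=5] A[i]=30<=B[j]=37 take 30 → i++
[i=7,j=5] A[i]=35<=B[j]=37 take 35 → i++
[i=8,j=5] A[i]=37<=B[j]=37 take 37 → i++
[i=9,j=5] A[i]=38>B[j]=37 take 37 → j++
[i=9,j=6] A[i]=38<=B[j]=39 take 38 → i++
[i=10,j=6] A done, take B[j]=39 → j++

merged[6] = 14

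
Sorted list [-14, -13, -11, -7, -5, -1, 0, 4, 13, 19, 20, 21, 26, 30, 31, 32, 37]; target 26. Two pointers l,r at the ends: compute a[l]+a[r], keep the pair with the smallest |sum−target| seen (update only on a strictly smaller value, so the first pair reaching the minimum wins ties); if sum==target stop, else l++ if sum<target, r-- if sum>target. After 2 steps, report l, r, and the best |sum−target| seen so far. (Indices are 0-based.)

[0,16] -14+37=23 d=3 * → l++
[1,16] -13+37=24 d=2 * → l++

l=2, r=16, best |Δ|=2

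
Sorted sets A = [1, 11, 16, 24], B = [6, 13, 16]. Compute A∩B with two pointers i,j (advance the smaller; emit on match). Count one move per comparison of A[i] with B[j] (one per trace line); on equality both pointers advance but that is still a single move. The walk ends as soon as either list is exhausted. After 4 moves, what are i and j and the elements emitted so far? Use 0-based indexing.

i=2, j=2, emitted=[]

[i=0,j=0] 1<6 → i++
[i=1,j=0] 11>6 → j++
[i=1,j=1] 11<13 → i++
[i=2,j=1] 16>13 → j++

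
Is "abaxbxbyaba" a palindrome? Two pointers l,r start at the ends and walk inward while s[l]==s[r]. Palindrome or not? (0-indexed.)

[0,10] 'a'=='a' → l++,r--
[1,9] 'b'=='b' → l++,r--
[2,8] 'a'=='a' → l++,r--
[3,7] 'x'!='y' → stop

not a palindrome (mismatch at 3,7)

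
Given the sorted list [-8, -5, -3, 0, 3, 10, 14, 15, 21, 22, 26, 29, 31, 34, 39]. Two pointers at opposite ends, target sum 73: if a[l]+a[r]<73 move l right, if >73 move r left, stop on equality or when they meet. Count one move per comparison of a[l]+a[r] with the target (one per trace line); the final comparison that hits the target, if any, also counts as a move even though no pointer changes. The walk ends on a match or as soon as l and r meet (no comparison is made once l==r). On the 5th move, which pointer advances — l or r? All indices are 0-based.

[0,14] -8+39=31 <73 → l++
[1,14] -5+39=34 <73 → l++
[2,14] -3+39=36 <73 → l++
[3,14] 0+39=39 <73 → l++
[4,14] 3+39=42 <73 → l++

l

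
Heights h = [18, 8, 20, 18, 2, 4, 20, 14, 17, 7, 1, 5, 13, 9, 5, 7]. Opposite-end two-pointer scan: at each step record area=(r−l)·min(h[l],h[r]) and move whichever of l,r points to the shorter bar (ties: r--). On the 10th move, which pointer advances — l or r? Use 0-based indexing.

l=0 r=15: min(18,7)*15=105 best=105 *, r--
l=0 r=14: min(18,5)*14=70 best=105, r--
l=0 r=13: min(18,9)*13=117 best=117 *, r--
l=0 r=12: min(18,13)*12=156 best=156 *, r--
l=0 r=11: min(18,5)*11=55 best=156, r--
l=0 r=10: min(18,1)*10=10 best=156, r--
l=0 r=9: min(18,7)*9=63 best=156, r--
l=0 r=8: min(18,17)*8=136 best=156, r--
l=0 r=7: min(18,14)*7=98 best=156, r--
l=0 r=6: min(18,20)*6=108 best=156, l++

l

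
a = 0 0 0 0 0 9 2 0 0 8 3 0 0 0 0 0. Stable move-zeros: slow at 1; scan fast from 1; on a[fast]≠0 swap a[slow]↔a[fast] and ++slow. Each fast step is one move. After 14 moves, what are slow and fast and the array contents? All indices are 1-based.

(s=1,f=1) a[fast]=0 → fast++
(s=1,f=2) a[fast]=0 → fast++
(s=1,f=3) a[fast]=0 → fast++
(s=1,f=4) a[fast]=0 → fast++
(s=1,f=5) a[fast]=0 → fast++
(s=1,f=6) a[fast]=9≠0 swap→a[1]=9 → slow++,fast++
(s=2,f=7) a[fast]=2≠0 swap→a[2]=2 → slow++,fast++
(s=3,f=8) a[fast]=0 → fast++
(s=3,f=9) a[fast]=0 → fast++
(s=3,f=10) a[fast]=8≠0 swap→a[3]=8 → slow++,fast++
(s=4,f=11) a[fast]=3≠0 swap→a[4]=3 → slow++,fast++
(s=5,f=12) a[fast]=0 → fast++
(s=5,f=13) a[fast]=0 → fast++
(s=5,f=14) a[fast]=0 → fast++

slow=5, fast=15, a=[9, 2, 8, 3, 0, 0, 0, 0, 0, 0, 0, 0, 0, 0, 0, 0]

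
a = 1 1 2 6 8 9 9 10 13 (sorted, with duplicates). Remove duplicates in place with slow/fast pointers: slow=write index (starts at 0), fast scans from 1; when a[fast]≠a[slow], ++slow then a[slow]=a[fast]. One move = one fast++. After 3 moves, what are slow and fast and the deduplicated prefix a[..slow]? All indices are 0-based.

slow=2, fast=4, prefix=[1, 2, 6]

(s=0,f=1) a[fast]=1=a[slow] dup → fast++
(s=0,f=2) a[fast]=2≠a[slow]=1 write a[1]=2 → slow++,fast++
(s=1,f=3) a[fast]=6≠a[slow]=2 write a[2]=6 → slow++,fast++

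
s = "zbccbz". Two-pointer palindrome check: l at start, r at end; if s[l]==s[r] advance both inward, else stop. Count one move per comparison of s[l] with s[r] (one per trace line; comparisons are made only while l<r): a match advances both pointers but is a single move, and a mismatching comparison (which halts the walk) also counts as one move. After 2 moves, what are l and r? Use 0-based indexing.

l=0 r=5: 'z'=='z', l++,r--
l=1 r=4: 'b'=='b', l++,r--

l=2, r=3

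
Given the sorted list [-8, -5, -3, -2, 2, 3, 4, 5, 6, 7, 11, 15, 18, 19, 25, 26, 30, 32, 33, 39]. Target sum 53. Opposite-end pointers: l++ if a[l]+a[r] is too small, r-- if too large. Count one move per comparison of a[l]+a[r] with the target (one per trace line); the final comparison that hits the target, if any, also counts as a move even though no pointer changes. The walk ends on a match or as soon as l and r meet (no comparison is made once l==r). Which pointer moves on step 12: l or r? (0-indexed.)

r

[0,19] -8+39=31 <53 → l++
[1,19] -5+39=34 <53 → l++
[2,19] -3+39=36 <53 → l++
[3,19] -2+39=37 <53 → l++
[4,19] 2+39=41 <53 → l++
[5,19] 3+39=42 <53 → l++
[6,19] 4+39=43 <53 → l++
[7,19] 5+39=44 <53 → l++
[8,19] 6+39=45 <53 → l++
[9,19] 7+39=46 <53 → l++
[10,19] 11+39=50 <53 → l++
[11,19] 15+39=54 >53 → r--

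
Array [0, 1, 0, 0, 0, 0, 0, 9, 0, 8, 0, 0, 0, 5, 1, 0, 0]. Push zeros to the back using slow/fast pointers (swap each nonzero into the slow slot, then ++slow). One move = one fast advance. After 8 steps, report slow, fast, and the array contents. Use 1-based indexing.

slow=3, fast=9, a=[1, 9, 0, 0, 0, 0, 0, 0, 0, 8, 0, 0, 0, 5, 1, 0, 0]

slow=1 fast=1: a[fast]=0, fast++
slow=1 fast=2: a[fast]=1≠0 swap→a[1]=1, slow++,fast++
slow=2 fast=3: a[fast]=0, fast++
slow=2 fast=4: a[fast]=0, fast++
slow=2 fast=5: a[fast]=0, fast++
slow=2 fast=6: a[fast]=0, fast++
slow=2 fast=7: a[fast]=0, fast++
slow=2 fast=8: a[fast]=9≠0 swap→a[2]=9, slow++,fast++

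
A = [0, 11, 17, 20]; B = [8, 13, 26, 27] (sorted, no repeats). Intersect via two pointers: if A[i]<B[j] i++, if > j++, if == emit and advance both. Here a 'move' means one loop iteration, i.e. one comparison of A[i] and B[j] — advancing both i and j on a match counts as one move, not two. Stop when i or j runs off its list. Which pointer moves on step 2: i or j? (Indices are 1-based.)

j

[i=1,j=1] 0<8 → i++
[i=2,j=1] 11>8 → j++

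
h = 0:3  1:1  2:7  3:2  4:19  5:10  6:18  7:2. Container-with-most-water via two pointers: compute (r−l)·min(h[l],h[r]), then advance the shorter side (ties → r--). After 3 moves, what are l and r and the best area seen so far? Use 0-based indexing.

l=0 r=7: min(3,2)*7=14 best=14 *, r--
l=0 r=6: min(3,18)*6=18 best=18 *, l++
l=1 r=6: min(1,18)*5=5 best=18, l++

l=2, r=6, best area=18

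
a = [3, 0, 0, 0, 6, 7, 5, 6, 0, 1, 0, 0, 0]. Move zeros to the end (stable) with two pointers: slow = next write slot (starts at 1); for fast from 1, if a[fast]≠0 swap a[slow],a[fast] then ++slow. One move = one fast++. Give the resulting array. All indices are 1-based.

slow=1 fast=1: a[fast]=3≠0 swap→a[1]=3, slow++,fast++
slow=2 fast=2: a[fast]=0, fast++
slow=2 fast=3: a[fast]=0, fast++
slow=2 fast=4: a[fast]=0, fast++
slow=2 fast=5: a[fast]=6≠0 swap→a[2]=6, slow++,fast++
slow=3 fast=6: a[fast]=7≠0 swap→a[3]=7, slow++,fast++
slow=4 fast=7: a[fast]=5≠0 swap→a[4]=5, slow++,fast++
slow=5 fast=8: a[fast]=6≠0 swap→a[5]=6, slow++,fast++
slow=6 fast=9: a[fast]=0, fast++
slow=6 fast=10: a[fast]=1≠0 swap→a[6]=1, slow++,fast++
slow=7 fast=11: a[fast]=0, fast++
slow=7 fast=12: a[fast]=0, fast++
slow=7 fast=13: a[fast]=0, fast++

[3, 6, 7, 5, 6, 1, 0, 0, 0, 0, 0, 0, 0]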